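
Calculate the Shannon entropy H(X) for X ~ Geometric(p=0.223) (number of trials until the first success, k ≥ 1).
2.3797 nats

We have X ~ Geometric(p=0.223) (number of trials until the first success, k ≥ 1).

The Shannon entropy measures the uncertainty or information content of the distribution.

For a Geometric distribution with p=0.223 (number of trials until the first success, k ≥ 1):
H(X) = 2.3797 nats

(In bits, this would be 3.4332 bits.)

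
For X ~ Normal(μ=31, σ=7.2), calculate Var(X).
51.8400

We have X ~ Normal(μ=31, σ=7.2).

For a Normal distribution with μ=31, σ=7.2:
Var(X) = 51.8400

The variance measures the spread of the distribution around the mean.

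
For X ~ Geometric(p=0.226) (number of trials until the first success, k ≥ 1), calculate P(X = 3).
0.135391

We have X ~ Geometric(p=0.226) (number of trials until the first success, k ≥ 1).

For a Geometric distribution, the PMF gives us the probability of each outcome.

Using the PMF formula:
P(X = 3) = 0.135391

Rounded to 4 decimal places: 0.1354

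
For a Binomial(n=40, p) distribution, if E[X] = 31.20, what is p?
p = 0.78

For a Binomial(n, p) distribution:
E[X] = n × p

Given n = 40 and E[X] = 31.20:
31.20 = 40 × p
p = 31.20 / 40 = 0.78

Verification: Binomial(40, 0.78) has E[X] = 31.20 ✓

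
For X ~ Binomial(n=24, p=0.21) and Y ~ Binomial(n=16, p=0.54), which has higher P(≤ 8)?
X has higher probability (P(X ≤ 8) = 0.9521 > P(Y ≤ 8) = 0.4694)

Compute P(≤ 8) for each distribution:

X ~ Binomial(n=24, p=0.21):
P(X ≤ 8) = 0.9521

Y ~ Binomial(n=16, p=0.54):
P(Y ≤ 8) = 0.4694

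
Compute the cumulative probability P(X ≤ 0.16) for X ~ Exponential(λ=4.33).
0.499826

We have X ~ Exponential(λ=4.33).

The CDF gives us P(X ≤ k).

Using the CDF:
P(X ≤ 0.16) = 0.499826

This means there's approximately a 50.0% chance that X is at most 0.16.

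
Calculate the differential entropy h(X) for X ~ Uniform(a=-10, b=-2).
2.0794 nats

We have X ~ Uniform(a=-10, b=-2).

The differential entropy measures the uncertainty or information content of the distribution.

For a Uniform distribution with a=-10, b=-2:
h(X) = 2.0794 nats

(In bits, this would be 3.0000 bits.)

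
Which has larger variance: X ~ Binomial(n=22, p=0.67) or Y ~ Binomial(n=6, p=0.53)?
X has larger variance (4.8642 > 1.4946)

Compute the variance for each distribution:

X ~ Binomial(n=22, p=0.67):
Var(X) = 4.8642

Y ~ Binomial(n=6, p=0.53):
Var(Y) = 1.4946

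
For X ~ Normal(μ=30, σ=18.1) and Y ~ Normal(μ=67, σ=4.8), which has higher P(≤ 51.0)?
X has higher probability (P(X ≤ 51.0) = 0.8770 > P(Y ≤ 51.0) = 0.0004)

Compute P(≤ 51.0) for each distribution:

X ~ Normal(μ=30, σ=18.1):
P(X ≤ 51.0) = 0.8770

Y ~ Normal(μ=67, σ=4.8):
P(Y ≤ 51.0) = 0.0004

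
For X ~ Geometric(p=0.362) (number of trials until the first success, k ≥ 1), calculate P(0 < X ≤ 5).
0.894293

We have X ~ Geometric(p=0.362) (number of trials until the first success, k ≥ 1).

To find P(0 < X ≤ 5), we use:
P(0 < X ≤ 5) = P(X ≤ 5) - P(X ≤ 0)
                 = F(5) - F(0)
                 = 0.894293 - 0.000000
                 = 0.894293

So there's approximately a 89.4% chance that X falls in this range.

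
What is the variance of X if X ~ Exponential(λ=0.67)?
2.2277

We have X ~ Exponential(λ=0.67).

For an Exponential distribution with λ=0.67:
Var(X) = 2.2277

The variance measures the spread of the distribution around the mean.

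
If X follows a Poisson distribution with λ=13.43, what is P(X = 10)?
0.077343

We have X ~ Poisson(λ=13.43).

For a Poisson distribution, the PMF gives us the probability of each outcome.

Using the PMF formula:
P(X = 10) = 0.077343

Rounded to 4 decimal places: 0.0773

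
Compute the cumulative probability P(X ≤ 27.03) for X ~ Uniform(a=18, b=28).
0.903000

We have X ~ Uniform(a=18, b=28).

The CDF gives us P(X ≤ k).

Using the CDF:
P(X ≤ 27.03) = 0.903000

This means there's approximately a 90.3% chance that X is at most 27.03.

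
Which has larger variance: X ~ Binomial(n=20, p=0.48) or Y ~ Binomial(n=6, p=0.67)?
X has larger variance (4.9920 > 1.3266)

Compute the variance for each distribution:

X ~ Binomial(n=20, p=0.48):
Var(X) = 4.9920

Y ~ Binomial(n=6, p=0.67):
Var(Y) = 1.3266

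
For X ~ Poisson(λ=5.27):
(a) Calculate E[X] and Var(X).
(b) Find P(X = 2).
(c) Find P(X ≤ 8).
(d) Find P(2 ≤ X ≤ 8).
(a) E[X] = 5.2700, Var(X) = 5.2700
(b) P(X = 2) = 0.071426
(c) P(X ≤ 8) = 0.912848
(d) P(2 ≤ X ≤ 8) = 0.880598

We have X ~ Poisson(λ=5.27).

(a) Moments:
E[X] = 5.2700
Var(X) = 5.2700
σ = √Var(X) = 2.2956

(b) Point probability using PMF:
P(X = 2) = 0.071426

(c) Cumulative probability using CDF:
P(X ≤ 8) = F(8) = 0.912848

(d) Range probability:
P(2 ≤ X ≤ 8) = P(X ≤ 8) - P(X ≤ 1)
                   = F(8) - F(1)
                   = 0.912848 - 0.032250
                   = 0.880598

This means approximately 88.1% of outcomes fall in the interval [2, 8].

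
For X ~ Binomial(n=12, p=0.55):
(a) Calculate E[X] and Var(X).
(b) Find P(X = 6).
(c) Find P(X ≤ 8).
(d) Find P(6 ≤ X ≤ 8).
(a) E[X] = 6.6000, Var(X) = 2.9700
(b) P(X = 6) = 0.212385
(c) P(X ≤ 8) = 0.865532
(d) P(6 ≤ X ≤ 8) = 0.604847

We have X ~ Binomial(n=12, p=0.55).

(a) Moments:
E[X] = 6.6000
Var(X) = 2.9700
σ = √Var(X) = 1.7234

(b) Point probability using PMF:
P(X = 6) = 0.212385

(c) Cumulative probability using CDF:
P(X ≤ 8) = F(8) = 0.865532

(d) Range probability:
P(6 ≤ X ≤ 8) = P(X ≤ 8) - P(X ≤ 5)
                   = F(8) - F(5)
                   = 0.865532 - 0.260685
                   = 0.604847

This means approximately 60.5% of outcomes fall in the interval [6, 8].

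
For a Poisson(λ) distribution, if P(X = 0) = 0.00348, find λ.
λ = 5.6607

For a Poisson(λ) distribution, the PMF at 0 is:
P(X = 0) = λ^0 e^(-λ) / 0! = e^(-λ)

Given P(X = 0) = 0.00348:
e^(-λ) = 0.00348
-λ = ln(0.00348)
λ = -ln(0.00348) = 5.6607

Verification: e^(-5.6607) = 0.00348 ✓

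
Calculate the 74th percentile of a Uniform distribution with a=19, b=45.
38.2400

We have X ~ Uniform(a=19, b=45).

We want to find x such that P(X ≤ x) = 0.74.

This is the 74th percentile, which means 74% of values fall below this point.

Using the inverse CDF (quantile function):
x = F⁻¹(0.74) = 38.2400

Verification: P(X ≤ 38.2400) = 0.74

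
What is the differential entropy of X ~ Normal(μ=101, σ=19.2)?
4.3738 nats

We have X ~ Normal(μ=101, σ=19.2).

The differential entropy measures the uncertainty or information content of the distribution.

For a Normal distribution with μ=101, σ=19.2:
h(X) = 4.3738 nats

(In bits, this would be 6.3101 bits.)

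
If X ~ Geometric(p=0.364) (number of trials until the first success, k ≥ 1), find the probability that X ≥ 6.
0.104060

We have X ~ Geometric(p=0.364) (number of trials until the first success, k ≥ 1).

For discrete distributions, P(X ≥ 6) = 1 - P(X ≤ 5).

P(X ≤ 5) = 0.895940
P(X ≥ 6) = 1 - 0.895940 = 0.104060

So there's approximately a 10.4% chance that X is at least 6.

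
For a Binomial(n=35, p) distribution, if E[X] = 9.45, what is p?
p = 0.27

For a Binomial(n, p) distribution:
E[X] = n × p

Given n = 35 and E[X] = 9.45:
9.45 = 35 × p
p = 9.45 / 35 = 0.27

Verification: Binomial(35, 0.27) has E[X] = 9.45 ✓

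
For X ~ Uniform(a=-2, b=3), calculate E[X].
0.5000

We have X ~ Uniform(a=-2, b=3).

For a Uniform distribution with a=-2, b=3:
E[X] = 0.5000

This is the expected (average) value of X.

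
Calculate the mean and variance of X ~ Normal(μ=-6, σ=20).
E[X] = -6.0000, Var(X) = 400.0000

We have X ~ Normal(μ=-6, σ=20).

For a Normal distribution with μ=-6, σ=20:

Expected value:
E[X] = -6.0000

Variance:
Var(X) = 400.0000

Standard deviation:
σ = √Var(X) = 20.0000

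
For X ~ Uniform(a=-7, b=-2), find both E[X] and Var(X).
E[X] = -4.5000, Var(X) = 2.0833

We have X ~ Uniform(a=-7, b=-2).

For a Uniform distribution with a=-7, b=-2:

Expected value:
E[X] = -4.5000

Variance:
Var(X) = 2.0833

Standard deviation:
σ = √Var(X) = 1.4434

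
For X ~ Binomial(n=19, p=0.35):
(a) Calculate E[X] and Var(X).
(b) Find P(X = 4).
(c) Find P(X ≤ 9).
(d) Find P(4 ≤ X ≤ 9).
(a) E[X] = 6.6500, Var(X) = 4.3225
(b) P(X = 4) = 0.090857
(c) P(X ≤ 9) = 0.912526
(d) P(4 ≤ X ≤ 9) = 0.853387

We have X ~ Binomial(n=19, p=0.35).

(a) Moments:
E[X] = 6.6500
Var(X) = 4.3225
σ = √Var(X) = 2.0791

(b) Point probability using PMF:
P(X = 4) = 0.090857

(c) Cumulative probability using CDF:
P(X ≤ 9) = F(9) = 0.912526

(d) Range probability:
P(4 ≤ X ≤ 9) = P(X ≤ 9) - P(X ≤ 3)
                   = F(9) - F(3)
                   = 0.912526 - 0.059140
                   = 0.853387

This means approximately 85.3% of outcomes fall in the interval [4, 9].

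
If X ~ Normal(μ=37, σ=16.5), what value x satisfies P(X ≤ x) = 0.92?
60.1837

We have X ~ Normal(μ=37, σ=16.5).

We want to find x such that P(X ≤ x) = 0.92.

This is the 92nd percentile, which means 92% of values fall below this point.

Using the inverse CDF (quantile function):
x = F⁻¹(0.92) = 60.1837

Verification: P(X ≤ 60.1837) = 0.92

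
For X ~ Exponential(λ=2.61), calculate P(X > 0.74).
0.144945

We have X ~ Exponential(λ=2.61).

P(X > 0.74) = 1 - P(X ≤ 0.74)
                = 1 - F(0.74)
                = 1 - 0.855055
                = 0.144945

So there's approximately a 14.5% chance that X exceeds 0.74.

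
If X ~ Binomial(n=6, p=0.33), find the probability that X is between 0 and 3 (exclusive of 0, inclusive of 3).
0.812664

We have X ~ Binomial(n=6, p=0.33).

To find P(0 < X ≤ 3), we use:
P(0 < X ≤ 3) = P(X ≤ 3) - P(X ≤ 0)
                 = F(3) - F(0)
                 = 0.903122 - 0.090458
                 = 0.812664

So there's approximately a 81.3% chance that X falls in this range.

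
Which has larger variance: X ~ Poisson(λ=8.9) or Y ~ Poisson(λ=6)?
X has larger variance (8.9000 > 6.0000)

Compute the variance for each distribution:

X ~ Poisson(λ=8.9):
Var(X) = 8.9000

Y ~ Poisson(λ=6):
Var(Y) = 6.0000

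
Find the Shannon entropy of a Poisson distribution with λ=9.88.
2.5553 nats

We have X ~ Poisson(λ=9.88).

The Shannon entropy measures the uncertainty or information content of the distribution.

For a Poisson distribution with λ=9.88:
H(X) = 2.5553 nats

(In bits, this would be 3.6865 bits.)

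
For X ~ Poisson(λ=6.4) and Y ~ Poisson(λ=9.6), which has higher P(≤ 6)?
X has higher probability (P(X ≤ 6) = 0.5423 > P(Y ≤ 6) = 0.1574)

Compute P(≤ 6) for each distribution:

X ~ Poisson(λ=6.4):
P(X ≤ 6) = 0.5423

Y ~ Poisson(λ=9.6):
P(Y ≤ 6) = 0.1574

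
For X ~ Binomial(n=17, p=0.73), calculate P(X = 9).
0.040420

We have X ~ Binomial(n=17, p=0.73).

For a Binomial distribution, the PMF gives us the probability of each outcome.

Using the PMF formula:
P(X = 9) = 0.040420

Rounded to 4 decimal places: 0.0404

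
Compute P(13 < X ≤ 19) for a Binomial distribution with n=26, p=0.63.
0.778118

We have X ~ Binomial(n=26, p=0.63).

To find P(13 < X ≤ 19), we use:
P(13 < X ≤ 19) = P(X ≤ 19) - P(X ≤ 13)
                 = F(19) - F(13)
                 = 0.900058 - 0.121940
                 = 0.778118

So there's approximately a 77.8% chance that X falls in this range.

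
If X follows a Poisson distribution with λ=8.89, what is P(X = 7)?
0.119951

We have X ~ Poisson(λ=8.89).

For a Poisson distribution, the PMF gives us the probability of each outcome.

Using the PMF formula:
P(X = 7) = 0.119951

Rounded to 4 decimal places: 0.1200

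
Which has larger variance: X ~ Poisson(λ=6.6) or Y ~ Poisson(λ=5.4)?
X has larger variance (6.6000 > 5.4000)

Compute the variance for each distribution:

X ~ Poisson(λ=6.6):
Var(X) = 6.6000

Y ~ Poisson(λ=5.4):
Var(Y) = 5.4000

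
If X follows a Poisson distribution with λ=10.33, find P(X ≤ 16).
0.965063

We have X ~ Poisson(λ=10.33).

The CDF gives us P(X ≤ k).

Using the CDF:
P(X ≤ 16) = 0.965063

This means there's approximately a 96.5% chance that X is at most 16.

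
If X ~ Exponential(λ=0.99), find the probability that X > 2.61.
0.075479

We have X ~ Exponential(λ=0.99).

P(X > 2.61) = 1 - P(X ≤ 2.61)
                = 1 - F(2.61)
                = 1 - 0.924521
                = 0.075479

So there's approximately a 7.5% chance that X exceeds 2.61.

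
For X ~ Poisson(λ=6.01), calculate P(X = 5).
0.160355

We have X ~ Poisson(λ=6.01).

For a Poisson distribution, the PMF gives us the probability of each outcome.

Using the PMF formula:
P(X = 5) = 0.160355

Rounded to 4 decimal places: 0.1604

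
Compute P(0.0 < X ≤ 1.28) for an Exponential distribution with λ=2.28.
0.945980

We have X ~ Exponential(λ=2.28).

To find P(0.0 < X ≤ 1.28), we use:
P(0.0 < X ≤ 1.28) = P(X ≤ 1.28) - P(X ≤ 0.0)
                 = F(1.28) - F(0.0)
                 = 0.945980 - 0.000000
                 = 0.945980

So there's approximately a 94.6% chance that X falls in this range.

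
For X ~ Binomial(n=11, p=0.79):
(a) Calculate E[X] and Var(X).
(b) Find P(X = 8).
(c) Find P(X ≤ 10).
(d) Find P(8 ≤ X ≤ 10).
(a) E[X] = 8.6900, Var(X) = 1.8249
(b) P(X = 8) = 0.231824
(c) P(X ≤ 10) = 0.925201
(d) P(8 ≤ X ≤ 10) = 0.741241

We have X ~ Binomial(n=11, p=0.79).

(a) Moments:
E[X] = 8.6900
Var(X) = 1.8249
σ = √Var(X) = 1.3509

(b) Point probability using PMF:
P(X = 8) = 0.231824

(c) Cumulative probability using CDF:
P(X ≤ 10) = F(10) = 0.925201

(d) Range probability:
P(8 ≤ X ≤ 10) = P(X ≤ 10) - P(X ≤ 7)
                   = F(10) - F(7)
                   = 0.925201 - 0.183959
                   = 0.741241

This means approximately 74.1% of outcomes fall in the interval [8, 10].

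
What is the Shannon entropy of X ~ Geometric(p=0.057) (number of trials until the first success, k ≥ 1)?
3.8356 nats

We have X ~ Geometric(p=0.057) (number of trials until the first success, k ≥ 1).

The Shannon entropy measures the uncertainty or information content of the distribution.

For a Geometric distribution with p=0.057 (number of trials until the first success, k ≥ 1):
H(X) = 3.8356 nats

(In bits, this would be 5.5337 bits.)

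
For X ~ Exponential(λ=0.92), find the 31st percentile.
0.4033

We have X ~ Exponential(λ=0.92).

We want to find x such that P(X ≤ x) = 0.31.

This is the 31st percentile, which means 31% of values fall below this point.

Using the inverse CDF (quantile function):
x = F⁻¹(0.31) = 0.4033

Verification: P(X ≤ 0.4033) = 0.31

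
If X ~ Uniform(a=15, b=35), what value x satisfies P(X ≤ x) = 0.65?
28.0000

We have X ~ Uniform(a=15, b=35).

We want to find x such that P(X ≤ x) = 0.65.

This is the 65th percentile, which means 65% of values fall below this point.

Using the inverse CDF (quantile function):
x = F⁻¹(0.65) = 28.0000

Verification: P(X ≤ 28.0000) = 0.65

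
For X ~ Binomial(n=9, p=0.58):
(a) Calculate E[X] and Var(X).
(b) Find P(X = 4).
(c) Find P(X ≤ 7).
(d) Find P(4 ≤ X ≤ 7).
(a) E[X] = 5.2200, Var(X) = 2.1924
(b) P(X = 4) = 0.186350
(c) P(X ≤ 7) = 0.944164
(d) P(4 ≤ X ≤ 7) = 0.820822

We have X ~ Binomial(n=9, p=0.58).

(a) Moments:
E[X] = 5.2200
Var(X) = 2.1924
σ = √Var(X) = 1.4807

(b) Point probability using PMF:
P(X = 4) = 0.186350

(c) Cumulative probability using CDF:
P(X ≤ 7) = F(7) = 0.944164

(d) Range probability:
P(4 ≤ X ≤ 7) = P(X ≤ 7) - P(X ≤ 3)
                   = F(7) - F(3)
                   = 0.944164 - 0.123342
                   = 0.820822

This means approximately 82.1% of outcomes fall in the interval [4, 7].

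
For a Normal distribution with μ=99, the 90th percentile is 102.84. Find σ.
σ = 2.9964

For X ~ Normal(μ, σ), the p-th percentile satisfies x = μ + z_p × σ,
where z_p = Φ⁻¹(p) is the standard normal quantile.

Step 1: z_{0.9} = Φ⁻¹(0.9) = 1.2816

Step 2: Solve for σ:
102.84 = 99 + 1.2816 × σ
σ = (102.84 - 99) / 1.2816
σ = 3.84 / 1.2816
σ = 2.9964

Verification: μ + z × σ = 99 + 1.2816 × 2.9964 = 102.84 ✓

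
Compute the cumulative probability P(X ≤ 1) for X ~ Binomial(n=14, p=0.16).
0.319287

We have X ~ Binomial(n=14, p=0.16).

The CDF gives us P(X ≤ k).

Using the CDF:
P(X ≤ 1) = 0.319287

This means there's approximately a 31.9% chance that X is at most 1.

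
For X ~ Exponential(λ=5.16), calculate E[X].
0.1938

We have X ~ Exponential(λ=5.16).

For an Exponential distribution with λ=5.16:
E[X] = 0.1938

This is the expected (average) value of X.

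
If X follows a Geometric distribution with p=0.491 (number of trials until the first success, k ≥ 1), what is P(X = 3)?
0.127209

We have X ~ Geometric(p=0.491) (number of trials until the first success, k ≥ 1).

For a Geometric distribution, the PMF gives us the probability of each outcome.

Using the PMF formula:
P(X = 3) = 0.127209

Rounded to 4 decimal places: 0.1272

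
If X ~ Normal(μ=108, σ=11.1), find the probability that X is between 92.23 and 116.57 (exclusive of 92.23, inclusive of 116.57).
0.702265

We have X ~ Normal(μ=108, σ=11.1).

To find P(92.23 < X ≤ 116.57), we use:
P(92.23 < X ≤ 116.57) = P(X ≤ 116.57) - P(X ≤ 92.23)
                 = F(116.57) - F(92.23)
                 = 0.779964 - 0.077699
                 = 0.702265

So there's approximately a 70.2% chance that X falls in this range.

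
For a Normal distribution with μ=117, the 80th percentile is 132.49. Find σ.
σ = 18.4050

For X ~ Normal(μ, σ), the p-th percentile satisfies x = μ + z_p × σ,
where z_p = Φ⁻¹(p) is the standard normal quantile.

Step 1: z_{0.8} = Φ⁻¹(0.8) = 0.8416

Step 2: Solve for σ:
132.49 = 117 + 0.8416 × σ
σ = (132.49 - 117) / 0.8416
σ = 15.49 / 0.8416
σ = 18.4050

Verification: μ + z × σ = 117 + 0.8416 × 18.4050 = 132.49 ✓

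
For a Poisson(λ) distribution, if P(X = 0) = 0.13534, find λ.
λ = 2.0000

For a Poisson(λ) distribution, the PMF at 0 is:
P(X = 0) = λ^0 e^(-λ) / 0! = e^(-λ)

Given P(X = 0) = 0.13534:
e^(-λ) = 0.13534
-λ = ln(0.13534)
λ = -ln(0.13534) = 2.0000

Verification: e^(-2.0000) = 0.13534 ✓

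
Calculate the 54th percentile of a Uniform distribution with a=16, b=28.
22.4800

We have X ~ Uniform(a=16, b=28).

We want to find x such that P(X ≤ x) = 0.54.

This is the 54th percentile, which means 54% of values fall below this point.

Using the inverse CDF (quantile function):
x = F⁻¹(0.54) = 22.4800

Verification: P(X ≤ 22.4800) = 0.54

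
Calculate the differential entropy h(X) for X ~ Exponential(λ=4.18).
-0.4303 nats

We have X ~ Exponential(λ=4.18).

The differential entropy measures the uncertainty or information content of the distribution.

For an Exponential distribution with λ=4.18:
h(X) = -0.4303 nats

(In bits, this would be -0.6208 bits.)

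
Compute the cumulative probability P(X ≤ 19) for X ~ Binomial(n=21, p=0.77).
0.969939

We have X ~ Binomial(n=21, p=0.77).

The CDF gives us P(X ≤ k).

Using the CDF:
P(X ≤ 19) = 0.969939

This means there's approximately a 97.0% chance that X is at most 19.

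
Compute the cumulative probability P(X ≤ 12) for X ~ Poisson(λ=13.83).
0.375389

We have X ~ Poisson(λ=13.83).

The CDF gives us P(X ≤ k).

Using the CDF:
P(X ≤ 12) = 0.375389

This means there's approximately a 37.5% chance that X is at most 12.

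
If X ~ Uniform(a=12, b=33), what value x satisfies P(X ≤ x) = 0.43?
21.0300

We have X ~ Uniform(a=12, b=33).

We want to find x such that P(X ≤ x) = 0.43.

This is the 43rd percentile, which means 43% of values fall below this point.

Using the inverse CDF (quantile function):
x = F⁻¹(0.43) = 21.0300

Verification: P(X ≤ 21.0300) = 0.43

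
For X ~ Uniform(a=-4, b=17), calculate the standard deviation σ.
6.0622

We have X ~ Uniform(a=-4, b=17).

For a Uniform distribution with a=-4, b=17:
σ = √Var(X) = 6.0622

The standard deviation is the square root of the variance.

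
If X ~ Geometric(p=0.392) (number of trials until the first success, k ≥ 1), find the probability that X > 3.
0.224756

We have X ~ Geometric(p=0.392) (number of trials until the first success, k ≥ 1).

P(X > 3) = 1 - P(X ≤ 3)
                = 1 - F(3)
                = 1 - 0.775244
                = 0.224756

So there's approximately a 22.5% chance that X exceeds 3.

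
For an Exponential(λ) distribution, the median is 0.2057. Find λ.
λ = 3.3697

For X ~ Exponential(λ), the CDF is F(x) = 1 - e^(-λx).
The median m satisfies F(m) = 0.5:
1 - e^(-λm) = 0.5
e^(-λm) = 0.5
λm = ln(2)
m = ln(2) / λ

Given m = 0.2057:
λ = ln(2) / 0.2057 = 0.693147 / 0.2057 = 3.3697

Verification: ln(2) / 3.3697 = 0.2057 ✓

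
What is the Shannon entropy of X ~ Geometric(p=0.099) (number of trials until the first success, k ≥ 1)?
3.2614 nats

We have X ~ Geometric(p=0.099) (number of trials until the first success, k ≥ 1).

The Shannon entropy measures the uncertainty or information content of the distribution.

For a Geometric distribution with p=0.099 (number of trials until the first success, k ≥ 1):
H(X) = 3.2614 nats

(In bits, this would be 4.7052 bits.)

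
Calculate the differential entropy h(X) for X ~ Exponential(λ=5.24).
-0.6563 nats

We have X ~ Exponential(λ=5.24).

The differential entropy measures the uncertainty or information content of the distribution.

For an Exponential distribution with λ=5.24:
h(X) = -0.6563 nats

(In bits, this would be -0.9469 bits.)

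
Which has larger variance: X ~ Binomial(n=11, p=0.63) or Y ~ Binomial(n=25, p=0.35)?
Y has larger variance (5.6875 > 2.5641)

Compute the variance for each distribution:

X ~ Binomial(n=11, p=0.63):
Var(X) = 2.5641

Y ~ Binomial(n=25, p=0.35):
Var(Y) = 5.6875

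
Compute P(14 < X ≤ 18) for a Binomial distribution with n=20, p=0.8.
0.735032

We have X ~ Binomial(n=20, p=0.8).

To find P(14 < X ≤ 18), we use:
P(14 < X ≤ 18) = P(X ≤ 18) - P(X ≤ 14)
                 = F(18) - F(14)
                 = 0.930825 - 0.195792
                 = 0.735032

So there's approximately a 73.5% chance that X falls in this range.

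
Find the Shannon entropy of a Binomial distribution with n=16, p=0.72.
1.9978 nats

We have X ~ Binomial(n=16, p=0.72).

The Shannon entropy measures the uncertainty or information content of the distribution.

For a Binomial distribution with n=16, p=0.72:
H(X) = 1.9978 nats

(In bits, this would be 2.8822 bits.)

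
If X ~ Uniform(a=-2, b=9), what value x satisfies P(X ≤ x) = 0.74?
6.1400

We have X ~ Uniform(a=-2, b=9).

We want to find x such that P(X ≤ x) = 0.74.

This is the 74th percentile, which means 74% of values fall below this point.

Using the inverse CDF (quantile function):
x = F⁻¹(0.74) = 6.1400

Verification: P(X ≤ 6.1400) = 0.74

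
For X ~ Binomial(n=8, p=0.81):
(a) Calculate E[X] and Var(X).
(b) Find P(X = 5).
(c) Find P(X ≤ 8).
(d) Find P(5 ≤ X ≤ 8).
(a) E[X] = 6.4800, Var(X) = 1.2312
(b) P(X = 5) = 0.133929
(c) P(X ≤ 8) = 1.000000
(d) P(5 ≤ X ≤ 8) = 0.952438

We have X ~ Binomial(n=8, p=0.81).

(a) Moments:
E[X] = 6.4800
Var(X) = 1.2312
σ = √Var(X) = 1.1096

(b) Point probability using PMF:
P(X = 5) = 0.133929

(c) Cumulative probability using CDF:
P(X ≤ 8) = F(8) = 1.000000

(d) Range probability:
P(5 ≤ X ≤ 8) = P(X ≤ 8) - P(X ≤ 4)
                   = F(8) - F(4)
                   = 1.000000 - 0.047562
                   = 0.952438

This means approximately 95.2% of outcomes fall in the interval [5, 8].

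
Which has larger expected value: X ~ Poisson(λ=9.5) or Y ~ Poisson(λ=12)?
Y has larger mean (12.0000 > 9.5000)

Compute the expected value for each distribution:

X ~ Poisson(λ=9.5):
E[X] = 9.5000

Y ~ Poisson(λ=12):
E[Y] = 12.0000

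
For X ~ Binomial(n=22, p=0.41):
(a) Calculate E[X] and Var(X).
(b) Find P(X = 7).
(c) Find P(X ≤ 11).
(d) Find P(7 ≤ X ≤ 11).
(a) E[X] = 9.0200, Var(X) = 5.3218
(b) P(X = 7) = 0.121368
(c) P(X ≤ 11) = 0.858543
(d) P(7 ≤ X ≤ 11) = 0.721950

We have X ~ Binomial(n=22, p=0.41).

(a) Moments:
E[X] = 9.0200
Var(X) = 5.3218
σ = √Var(X) = 2.3069

(b) Point probability using PMF:
P(X = 7) = 0.121368

(c) Cumulative probability using CDF:
P(X ≤ 11) = F(11) = 0.858543

(d) Range probability:
P(7 ≤ X ≤ 11) = P(X ≤ 11) - P(X ≤ 6)
                   = F(11) - F(6)
                   = 0.858543 - 0.136593
                   = 0.721950

This means approximately 72.2% of outcomes fall in the interval [7, 11].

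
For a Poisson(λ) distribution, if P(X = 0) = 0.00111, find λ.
λ = 6.8034

For a Poisson(λ) distribution, the PMF at 0 is:
P(X = 0) = λ^0 e^(-λ) / 0! = e^(-λ)

Given P(X = 0) = 0.00111:
e^(-λ) = 0.00111
-λ = ln(0.00111)
λ = -ln(0.00111) = 6.8034

Verification: e^(-6.8034) = 0.00111 ✓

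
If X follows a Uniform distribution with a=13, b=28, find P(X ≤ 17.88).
0.325333

We have X ~ Uniform(a=13, b=28).

The CDF gives us P(X ≤ k).

Using the CDF:
P(X ≤ 17.88) = 0.325333

This means there's approximately a 32.5% chance that X is at most 17.88.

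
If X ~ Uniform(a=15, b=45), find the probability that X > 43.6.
0.046667

We have X ~ Uniform(a=15, b=45).

P(X > 43.6) = 1 - P(X ≤ 43.6)
                = 1 - F(43.6)
                = 1 - 0.953333
                = 0.046667

So there's approximately a 4.7% chance that X exceeds 43.6.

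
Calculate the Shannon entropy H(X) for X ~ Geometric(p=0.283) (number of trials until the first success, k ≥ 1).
2.1052 nats

We have X ~ Geometric(p=0.283) (number of trials until the first success, k ≥ 1).

The Shannon entropy measures the uncertainty or information content of the distribution.

For a Geometric distribution with p=0.283 (number of trials until the first success, k ≥ 1):
H(X) = 2.1052 nats

(In bits, this would be 3.0371 bits.)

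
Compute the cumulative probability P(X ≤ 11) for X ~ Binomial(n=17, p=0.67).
0.510531

We have X ~ Binomial(n=17, p=0.67).

The CDF gives us P(X ≤ k).

Using the CDF:
P(X ≤ 11) = 0.510531

This means there's approximately a 51.1% chance that X is at most 11.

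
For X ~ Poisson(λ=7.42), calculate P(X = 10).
0.083524

We have X ~ Poisson(λ=7.42).

For a Poisson distribution, the PMF gives us the probability of each outcome.

Using the PMF formula:
P(X = 10) = 0.083524

Rounded to 4 decimal places: 0.0835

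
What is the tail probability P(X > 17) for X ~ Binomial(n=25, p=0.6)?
0.153552

We have X ~ Binomial(n=25, p=0.6).

P(X > 17) = 1 - P(X ≤ 17)
                = 1 - F(17)
                = 1 - 0.846448
                = 0.153552

So there's approximately a 15.4% chance that X exceeds 17.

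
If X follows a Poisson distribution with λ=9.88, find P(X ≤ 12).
0.802791

We have X ~ Poisson(λ=9.88).

The CDF gives us P(X ≤ k).

Using the CDF:
P(X ≤ 12) = 0.802791

This means there's approximately a 80.3% chance that X is at most 12.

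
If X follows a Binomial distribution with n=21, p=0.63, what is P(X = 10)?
0.061809

We have X ~ Binomial(n=21, p=0.63).

For a Binomial distribution, the PMF gives us the probability of each outcome.

Using the PMF formula:
P(X = 10) = 0.061809

Rounded to 4 decimal places: 0.0618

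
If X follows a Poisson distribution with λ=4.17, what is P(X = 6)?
0.112843

We have X ~ Poisson(λ=4.17).

For a Poisson distribution, the PMF gives us the probability of each outcome.

Using the PMF formula:
P(X = 6) = 0.112843

Rounded to 4 decimal places: 0.1128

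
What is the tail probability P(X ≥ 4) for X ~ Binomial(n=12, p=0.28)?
0.445170

We have X ~ Binomial(n=12, p=0.28).

For discrete distributions, P(X ≥ 4) = 1 - P(X ≤ 3).

P(X ≤ 3) = 0.554830
P(X ≥ 4) = 1 - 0.554830 = 0.445170

So there's approximately a 44.5% chance that X is at least 4.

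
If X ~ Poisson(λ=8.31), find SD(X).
2.8827

We have X ~ Poisson(λ=8.31).

For a Poisson distribution with λ=8.31:
σ = √Var(X) = 2.8827

The standard deviation is the square root of the variance.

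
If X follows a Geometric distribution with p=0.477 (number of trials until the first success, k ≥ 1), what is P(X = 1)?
0.477000

We have X ~ Geometric(p=0.477) (number of trials until the first success, k ≥ 1).

For a Geometric distribution, the PMF gives us the probability of each outcome.

Using the PMF formula:
P(X = 1) = 0.477000

Rounded to 4 decimal places: 0.4770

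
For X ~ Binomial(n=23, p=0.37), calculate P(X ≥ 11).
0.193831

We have X ~ Binomial(n=23, p=0.37).

For discrete distributions, P(X ≥ 11) = 1 - P(X ≤ 10).

P(X ≤ 10) = 0.806169
P(X ≥ 11) = 1 - 0.806169 = 0.193831

So there's approximately a 19.4% chance that X is at least 11.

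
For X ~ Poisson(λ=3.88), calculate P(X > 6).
0.098549

We have X ~ Poisson(λ=3.88).

P(X > 6) = 1 - P(X ≤ 6)
                = 1 - F(6)
                = 1 - 0.901451
                = 0.098549

So there's approximately a 9.9% chance that X exceeds 6.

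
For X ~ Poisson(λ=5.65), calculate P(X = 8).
0.090595

We have X ~ Poisson(λ=5.65).

For a Poisson distribution, the PMF gives us the probability of each outcome.

Using the PMF formula:
P(X = 8) = 0.090595

Rounded to 4 decimal places: 0.0906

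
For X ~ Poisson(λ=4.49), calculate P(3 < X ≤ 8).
0.616218

We have X ~ Poisson(λ=4.49).

To find P(3 < X ≤ 8), we use:
P(3 < X ≤ 8) = P(X ≤ 8) - P(X ≤ 3)
                 = F(8) - F(3)
                 = 0.960204 - 0.343986
                 = 0.616218

So there's approximately a 61.6% chance that X falls in this range.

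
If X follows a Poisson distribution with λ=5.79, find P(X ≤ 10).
0.965457

We have X ~ Poisson(λ=5.79).

The CDF gives us P(X ≤ k).

Using the CDF:
P(X ≤ 10) = 0.965457

This means there's approximately a 96.5% chance that X is at most 10.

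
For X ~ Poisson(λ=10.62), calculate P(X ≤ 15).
0.926276

We have X ~ Poisson(λ=10.62).

The CDF gives us P(X ≤ k).

Using the CDF:
P(X ≤ 15) = 0.926276

This means there's approximately a 92.6% chance that X is at most 15.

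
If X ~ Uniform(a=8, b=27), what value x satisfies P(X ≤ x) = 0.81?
23.3900

We have X ~ Uniform(a=8, b=27).

We want to find x such that P(X ≤ x) = 0.81.

This is the 81st percentile, which means 81% of values fall below this point.

Using the inverse CDF (quantile function):
x = F⁻¹(0.81) = 23.3900

Verification: P(X ≤ 23.3900) = 0.81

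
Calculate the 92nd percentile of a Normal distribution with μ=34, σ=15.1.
55.2166

We have X ~ Normal(μ=34, σ=15.1).

We want to find x such that P(X ≤ x) = 0.92.

This is the 92nd percentile, which means 92% of values fall below this point.

Using the inverse CDF (quantile function):
x = F⁻¹(0.92) = 55.2166

Verification: P(X ≤ 55.2166) = 0.92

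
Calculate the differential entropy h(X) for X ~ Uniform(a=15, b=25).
2.3026 nats

We have X ~ Uniform(a=15, b=25).

The differential entropy measures the uncertainty or information content of the distribution.

For a Uniform distribution with a=15, b=25:
h(X) = 2.3026 nats

(In bits, this would be 3.3219 bits.)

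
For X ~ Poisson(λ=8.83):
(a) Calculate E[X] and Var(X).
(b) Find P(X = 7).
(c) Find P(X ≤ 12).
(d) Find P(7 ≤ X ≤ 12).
(a) E[X] = 8.8300, Var(X) = 8.8300
(b) P(X = 7) = 0.121471
(c) P(X ≤ 12) = 0.887791
(d) P(7 ≤ X ≤ 12) = 0.665083

We have X ~ Poisson(λ=8.83).

(a) Moments:
E[X] = 8.8300
Var(X) = 8.8300
σ = √Var(X) = 2.9715

(b) Point probability using PMF:
P(X = 7) = 0.121471

(c) Cumulative probability using CDF:
P(X ≤ 12) = F(12) = 0.887791

(d) Range probability:
P(7 ≤ X ≤ 12) = P(X ≤ 12) - P(X ≤ 6)
                   = F(12) - F(6)
                   = 0.887791 - 0.222708
                   = 0.665083

This means approximately 66.5% of outcomes fall in the interval [7, 12].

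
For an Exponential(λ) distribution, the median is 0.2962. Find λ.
λ = 2.3401

For X ~ Exponential(λ), the CDF is F(x) = 1 - e^(-λx).
The median m satisfies F(m) = 0.5:
1 - e^(-λm) = 0.5
e^(-λm) = 0.5
λm = ln(2)
m = ln(2) / λ

Given m = 0.2962:
λ = ln(2) / 0.2962 = 0.693147 / 0.2962 = 2.3401

Verification: ln(2) / 2.3401 = 0.2962 ✓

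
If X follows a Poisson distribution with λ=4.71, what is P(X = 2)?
0.099881

We have X ~ Poisson(λ=4.71).

For a Poisson distribution, the PMF gives us the probability of each outcome.

Using the PMF formula:
P(X = 2) = 0.099881

Rounded to 4 decimal places: 0.0999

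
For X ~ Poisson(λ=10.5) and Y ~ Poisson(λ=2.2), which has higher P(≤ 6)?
Y has higher probability (P(Y ≤ 6) = 0.9925 > P(X ≤ 6) = 0.1016)

Compute P(≤ 6) for each distribution:

X ~ Poisson(λ=10.5):
P(X ≤ 6) = 0.1016

Y ~ Poisson(λ=2.2):
P(Y ≤ 6) = 0.9925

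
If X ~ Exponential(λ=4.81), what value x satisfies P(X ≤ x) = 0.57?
0.1755

We have X ~ Exponential(λ=4.81).

We want to find x such that P(X ≤ x) = 0.57.

This is the 57th percentile, which means 57% of values fall below this point.

Using the inverse CDF (quantile function):
x = F⁻¹(0.57) = 0.1755

Verification: P(X ≤ 0.1755) = 0.57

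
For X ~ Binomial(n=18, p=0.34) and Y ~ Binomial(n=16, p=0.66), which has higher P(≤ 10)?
X has higher probability (P(X ≤ 10) = 0.9831 > P(Y ≤ 10) = 0.4759)

Compute P(≤ 10) for each distribution:

X ~ Binomial(n=18, p=0.34):
P(X ≤ 10) = 0.9831

Y ~ Binomial(n=16, p=0.66):
P(Y ≤ 10) = 0.4759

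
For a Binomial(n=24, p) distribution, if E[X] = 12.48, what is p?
p = 0.52

For a Binomial(n, p) distribution:
E[X] = n × p

Given n = 24 and E[X] = 12.48:
12.48 = 24 × p
p = 12.48 / 24 = 0.52

Verification: Binomial(24, 0.52) has E[X] = 12.48 ✓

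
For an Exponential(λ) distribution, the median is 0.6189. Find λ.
λ = 1.1200

For X ~ Exponential(λ), the CDF is F(x) = 1 - e^(-λx).
The median m satisfies F(m) = 0.5:
1 - e^(-λm) = 0.5
e^(-λm) = 0.5
λm = ln(2)
m = ln(2) / λ

Given m = 0.6189:
λ = ln(2) / 0.6189 = 0.693147 / 0.6189 = 1.1200

Verification: ln(2) / 1.1200 = 0.6189 ✓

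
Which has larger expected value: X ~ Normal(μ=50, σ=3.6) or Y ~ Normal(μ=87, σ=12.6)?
Y has larger mean (87.0000 > 50.0000)

Compute the expected value for each distribution:

X ~ Normal(μ=50, σ=3.6):
E[X] = 50.0000

Y ~ Normal(μ=87, σ=12.6):
E[Y] = 87.0000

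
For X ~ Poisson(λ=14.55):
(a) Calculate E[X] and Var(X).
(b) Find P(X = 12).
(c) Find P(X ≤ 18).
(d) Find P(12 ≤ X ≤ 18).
(a) E[X] = 14.5500, Var(X) = 14.5500
(b) P(X = 12) = 0.090164
(c) P(X ≤ 18) = 0.849778
(d) P(12 ≤ X ≤ 18) = 0.633388

We have X ~ Poisson(λ=14.55).

(a) Moments:
E[X] = 14.5500
Var(X) = 14.5500
σ = √Var(X) = 3.8144

(b) Point probability using PMF:
P(X = 12) = 0.090164

(c) Cumulative probability using CDF:
P(X ≤ 18) = F(18) = 0.849778

(d) Range probability:
P(12 ≤ X ≤ 18) = P(X ≤ 18) - P(X ≤ 11)
                   = F(18) - F(11)
                   = 0.849778 - 0.216390
                   = 0.633388

This means approximately 63.3% of outcomes fall in the interval [12, 18].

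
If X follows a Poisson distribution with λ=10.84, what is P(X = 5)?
0.024446

We have X ~ Poisson(λ=10.84).

For a Poisson distribution, the PMF gives us the probability of each outcome.

Using the PMF formula:
P(X = 5) = 0.024446

Rounded to 4 decimal places: 0.0244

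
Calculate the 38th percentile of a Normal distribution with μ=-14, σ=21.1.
-20.4456

We have X ~ Normal(μ=-14, σ=21.1).

We want to find x such that P(X ≤ x) = 0.38.

This is the 38th percentile, which means 38% of values fall below this point.

Using the inverse CDF (quantile function):
x = F⁻¹(0.38) = -20.4456

Verification: P(X ≤ -20.4456) = 0.38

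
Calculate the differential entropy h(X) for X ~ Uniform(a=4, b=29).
3.2189 nats

We have X ~ Uniform(a=4, b=29).

The differential entropy measures the uncertainty or information content of the distribution.

For a Uniform distribution with a=4, b=29:
h(X) = 3.2189 nats

(In bits, this would be 4.6439 bits.)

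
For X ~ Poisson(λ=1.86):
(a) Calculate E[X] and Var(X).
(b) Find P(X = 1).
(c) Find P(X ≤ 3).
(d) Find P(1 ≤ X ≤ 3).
(a) E[X] = 1.8600, Var(X) = 1.8600
(b) P(X = 1) = 0.289551
(c) P(X ≤ 3) = 0.881461
(d) P(1 ≤ X ≤ 3) = 0.725789

We have X ~ Poisson(λ=1.86).

(a) Moments:
E[X] = 1.8600
Var(X) = 1.8600
σ = √Var(X) = 1.3638

(b) Point probability using PMF:
P(X = 1) = 0.289551

(c) Cumulative probability using CDF:
P(X ≤ 3) = F(3) = 0.881461

(d) Range probability:
P(1 ≤ X ≤ 3) = P(X ≤ 3) - P(X ≤ 0)
                   = F(3) - F(0)
                   = 0.881461 - 0.155673
                   = 0.725789

This means approximately 72.6% of outcomes fall in the interval [1, 3].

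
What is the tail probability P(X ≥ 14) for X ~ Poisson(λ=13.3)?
0.459900

We have X ~ Poisson(λ=13.3).

For discrete distributions, P(X ≥ 14) = 1 - P(X ≤ 13).

P(X ≤ 13) = 0.540100
P(X ≥ 14) = 1 - 0.540100 = 0.459900

So there's approximately a 46.0% chance that X is at least 14.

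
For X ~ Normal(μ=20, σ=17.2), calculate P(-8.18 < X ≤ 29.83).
0.665502

We have X ~ Normal(μ=20, σ=17.2).

To find P(-8.18 < X ≤ 29.83), we use:
P(-8.18 < X ≤ 29.83) = P(X ≤ 29.83) - P(X ≤ -8.18)
                 = F(29.83) - F(-8.18)
                 = 0.716174 - 0.050672
                 = 0.665502

So there's approximately a 66.6% chance that X falls in this range.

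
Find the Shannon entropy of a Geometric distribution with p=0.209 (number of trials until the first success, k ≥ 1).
2.4528 nats

We have X ~ Geometric(p=0.209) (number of trials until the first success, k ≥ 1).

The Shannon entropy measures the uncertainty or information content of the distribution.

For a Geometric distribution with p=0.209 (number of trials until the first success, k ≥ 1):
H(X) = 2.4528 nats

(In bits, this would be 3.5386 bits.)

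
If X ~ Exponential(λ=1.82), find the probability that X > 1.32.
0.090500

We have X ~ Exponential(λ=1.82).

P(X > 1.32) = 1 - P(X ≤ 1.32)
                = 1 - F(1.32)
                = 1 - 0.909500
                = 0.090500

So there's approximately a 9.1% chance that X exceeds 1.32.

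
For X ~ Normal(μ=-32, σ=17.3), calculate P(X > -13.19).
0.138456

We have X ~ Normal(μ=-32, σ=17.3).

P(X > -13.19) = 1 - P(X ≤ -13.19)
                = 1 - F(-13.19)
                = 1 - 0.861544
                = 0.138456

So there's approximately a 13.8% chance that X exceeds -13.19.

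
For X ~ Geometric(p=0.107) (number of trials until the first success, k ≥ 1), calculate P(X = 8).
0.048456

We have X ~ Geometric(p=0.107) (number of trials until the first success, k ≥ 1).

For a Geometric distribution, the PMF gives us the probability of each outcome.

Using the PMF formula:
P(X = 8) = 0.048456

Rounded to 4 decimal places: 0.0485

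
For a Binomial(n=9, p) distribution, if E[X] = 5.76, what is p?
p = 0.64

For a Binomial(n, p) distribution:
E[X] = n × p

Given n = 9 and E[X] = 5.76:
5.76 = 9 × p
p = 5.76 / 9 = 0.64

Verification: Binomial(9, 0.64) has E[X] = 5.76 ✓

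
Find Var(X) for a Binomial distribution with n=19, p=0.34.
4.2636

We have X ~ Binomial(n=19, p=0.34).

For a Binomial distribution with n=19, p=0.34:
Var(X) = 4.2636

The variance measures the spread of the distribution around the mean.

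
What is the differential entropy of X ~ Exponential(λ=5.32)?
-0.6715 nats

We have X ~ Exponential(λ=5.32).

The differential entropy measures the uncertainty or information content of the distribution.

For an Exponential distribution with λ=5.32:
h(X) = -0.6715 nats

(In bits, this would be -0.9687 bits.)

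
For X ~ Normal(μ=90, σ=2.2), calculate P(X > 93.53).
0.054297

We have X ~ Normal(μ=90, σ=2.2).

P(X > 93.53) = 1 - P(X ≤ 93.53)
                = 1 - F(93.53)
                = 1 - 0.945703
                = 0.054297

So there's approximately a 5.4% chance that X exceeds 93.53.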